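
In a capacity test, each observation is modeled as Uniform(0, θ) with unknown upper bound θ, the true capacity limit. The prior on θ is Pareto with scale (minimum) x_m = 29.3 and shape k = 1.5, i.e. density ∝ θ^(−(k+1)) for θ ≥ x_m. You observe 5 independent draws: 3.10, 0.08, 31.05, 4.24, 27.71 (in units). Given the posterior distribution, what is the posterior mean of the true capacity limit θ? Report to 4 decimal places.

A Pareto(scale x_m, shape k) prior on the upper bound θ of Uniform(0, θ) is conjugate: posterior is Pareto(max(x_m, max xᵢ), k + n).
Sample maximum = 31.05; prior scale x_m = 29.3 → posterior scale = max = 31.05.
Posterior shape = 1.5 + 5 = 6.5.
E[θ|data] = k·x_m/(k−1) = 6.5·31.05/5.5 = 36.6955.

36.6955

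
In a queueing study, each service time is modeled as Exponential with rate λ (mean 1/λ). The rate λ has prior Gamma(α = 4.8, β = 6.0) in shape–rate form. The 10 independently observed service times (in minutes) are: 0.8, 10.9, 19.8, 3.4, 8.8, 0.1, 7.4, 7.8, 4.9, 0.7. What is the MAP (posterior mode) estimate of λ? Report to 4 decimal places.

With a Gamma(shape α, rate β) prior on the exponential rate λ, the posterior after n observations with total T = Σxᵢ is Gamma(α+n, β+T).
Sum of observations T = 64.6 minutes; n = 10.
Posterior: Gamma(4.8+10, 6.0+64.6) = Gamma(14.8, 70.6).
Mode = (α−1)/β = 0.1955.

0.1955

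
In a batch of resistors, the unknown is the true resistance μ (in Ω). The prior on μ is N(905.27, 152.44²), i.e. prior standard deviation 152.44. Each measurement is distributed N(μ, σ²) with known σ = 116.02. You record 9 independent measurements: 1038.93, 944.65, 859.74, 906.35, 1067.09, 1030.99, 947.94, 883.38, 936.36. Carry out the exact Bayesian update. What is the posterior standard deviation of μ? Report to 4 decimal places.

For Normal data with known variance σ², a Normal(μ₀, σ₀²) prior on μ is conjugate. Posterior precision = 1/σ₀² + n/σ²; posterior mean is the precision-weighted average of μ₀ and x̄.
σ₀² = 152.44² = 23237.9536, σ² = 116.02² = 13460.6404; σ² + n·σ₀² = 13460.6404 + 9·23237.9536 = 222602.2228.
Posterior precision = 1/σ₀² + n/σ² = 1/23237.9536 + 9/13460.6404 = (σ² + n·σ₀²)/(σ₀²σ²) = 222602.2228/(23237.9536·13460.6404); posterior variance σₙ² = σ₀²σ²/(σ² + n·σ₀²) = 23237.9536·13460.6404/222602.2228 = 1405.186943.
Posterior SD = √σₙ² = √(23237.9536·13460.6404/222602.2228) = 37.4858.

37.4858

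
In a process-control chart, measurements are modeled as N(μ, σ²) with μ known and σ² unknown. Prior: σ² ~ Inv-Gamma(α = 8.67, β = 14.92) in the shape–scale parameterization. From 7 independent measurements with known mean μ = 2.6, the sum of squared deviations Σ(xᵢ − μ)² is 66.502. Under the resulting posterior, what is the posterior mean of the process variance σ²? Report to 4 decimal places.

With known mean μ and an Inverse-Gamma(α, β) prior on σ², the Normal likelihood is conjugate: posterior is Inv-Gamma(α + n/2, β + Σ(xᵢ−μ)²/2).
Posterior: Inv-Gamma(8.67 + 7/2, 14.92 + 66.502/2) = Inv-Gamma(12.17, 48.1710).
E[σ²|data] = β/(α−1) = 48.1710/11.17 = 4.3125.

4.3125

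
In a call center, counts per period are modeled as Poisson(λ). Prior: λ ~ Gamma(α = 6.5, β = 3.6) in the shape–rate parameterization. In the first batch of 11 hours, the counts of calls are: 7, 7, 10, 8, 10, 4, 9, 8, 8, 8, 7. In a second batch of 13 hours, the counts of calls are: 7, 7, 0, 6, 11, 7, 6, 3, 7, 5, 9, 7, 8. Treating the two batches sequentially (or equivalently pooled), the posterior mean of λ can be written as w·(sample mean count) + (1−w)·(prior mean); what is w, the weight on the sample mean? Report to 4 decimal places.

0.8696

With a Gamma(shape α, rate β) prior, the Poisson likelihood is conjugate: the posterior is Gamma(α + ΣXᵢ, β + n).
Total number of hours: n = 11 + 13 = 24.
Posterior mean = (α₀+S)/(β₀+n) = [n/(β₀+n)]·(S/n) + [β₀/(β₀+n)]·(α₀/β₀), so only n and β₀ enter the weight.
Weight on data w = n/(β₀+n) = 24/(3.6+24) = 24/27.6 = 0.8696.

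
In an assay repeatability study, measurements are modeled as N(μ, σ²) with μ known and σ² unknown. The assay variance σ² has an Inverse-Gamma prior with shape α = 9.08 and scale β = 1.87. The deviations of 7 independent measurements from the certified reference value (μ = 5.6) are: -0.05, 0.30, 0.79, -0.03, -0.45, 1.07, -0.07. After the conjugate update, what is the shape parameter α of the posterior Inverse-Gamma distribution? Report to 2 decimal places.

With known mean μ and an Inverse-Gamma(α, β) prior on σ², the Normal likelihood is conjugate: posterior is Inv-Gamma(α + n/2, β + Σ(xᵢ−μ)²/2).
Σ(xᵢ−μ)² = (-0.05)² + (0.30)² + (0.79)² + (-0.03)² + (-0.45)² + (1.07)² + (-0.07)² = 2.0698.
Posterior: Inv-Gamma(9.08 + 7/2, 1.87 + 2.0698/2) = Inv-Gamma(12.58, 2.90490).
Posterior α = 12.58.

12.58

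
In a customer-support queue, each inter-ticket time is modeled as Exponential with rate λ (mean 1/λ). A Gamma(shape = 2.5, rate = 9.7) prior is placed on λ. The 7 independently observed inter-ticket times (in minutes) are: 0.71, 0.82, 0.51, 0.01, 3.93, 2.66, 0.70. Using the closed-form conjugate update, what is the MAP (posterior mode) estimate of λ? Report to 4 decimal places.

0.4464

With a Gamma(shape α, rate β) prior on the exponential rate λ, the posterior after n observations with total T = Σxᵢ is Gamma(α+n, β+T).
Sum of observations T = 9.34 minutes; n = 7.
Posterior: Gamma(2.5+7, 9.7+9.34) = Gamma(9.5, 19.04).
Mode = (α−1)/β = 0.4464.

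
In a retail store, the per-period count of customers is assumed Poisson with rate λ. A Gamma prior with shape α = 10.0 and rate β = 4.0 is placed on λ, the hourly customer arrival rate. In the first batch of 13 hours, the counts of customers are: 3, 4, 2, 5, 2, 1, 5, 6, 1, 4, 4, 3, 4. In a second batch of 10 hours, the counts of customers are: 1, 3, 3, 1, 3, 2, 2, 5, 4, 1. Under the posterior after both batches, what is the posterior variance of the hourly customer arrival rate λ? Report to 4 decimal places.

0.1084

With a Gamma(shape α, rate β) prior, the Poisson likelihood is conjugate: the posterior is Gamma(α + ΣXᵢ, β + n).
Batch 1: sum of counts S = 44 over n = 13 hours.
After batch 1: Gamma(α+S, β+n) = Gamma(10.0+44, 4.0+13) = Gamma(54.0, 17.0).
Batch 2: sum of counts S = 25 over n = 10 hours.
After batch 2: Gamma(α+S, β+n) = Gamma(54.0+25, 17.0+10) = Gamma(79.0, 27.0).
Var = α/β² = 79.0/27.0² = 0.1084.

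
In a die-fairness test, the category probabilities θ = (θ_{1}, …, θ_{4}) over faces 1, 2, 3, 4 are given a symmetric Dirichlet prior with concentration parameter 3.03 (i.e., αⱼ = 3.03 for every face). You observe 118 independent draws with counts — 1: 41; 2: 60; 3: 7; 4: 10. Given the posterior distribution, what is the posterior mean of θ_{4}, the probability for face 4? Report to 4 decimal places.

0.1001

The Dirichlet prior is conjugate to the Multinomial likelihood: each posterior αⱼ = prior αⱼ + observed count nⱼ.
Posterior concentration: (44.03, 63.03, 10.03, 13.03), total = 130.12.
E[θ_{4}|data] = α_{4}/Σα = 13.03/130.12 = 0.1001.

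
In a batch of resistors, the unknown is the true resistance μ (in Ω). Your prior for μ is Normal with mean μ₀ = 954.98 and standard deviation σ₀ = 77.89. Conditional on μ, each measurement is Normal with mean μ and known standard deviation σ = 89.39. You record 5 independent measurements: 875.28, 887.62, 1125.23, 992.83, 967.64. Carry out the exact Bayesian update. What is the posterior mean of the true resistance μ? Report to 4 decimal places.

966.6468

For Normal data with known variance σ², a Normal(μ₀, σ₀²) prior on μ is conjugate. Posterior precision = 1/σ₀² + n/σ²; posterior mean is the precision-weighted average of μ₀ and x̄.
Σxᵢ = 875.28 + 887.62 + 1125.23 + 992.83 + 967.64 = 4848.6, so n·x̄ = 4848.6.
σ₀² = 77.89² = 6066.8521, σ² = 89.39² = 7990.5721; σ² + n·σ₀² = 7990.5721 + 5·6066.8521 = 38324.8326.
Posterior mean = (μ₀/σ₀² + n·x̄/σ²)/(1/σ₀² + n/σ²) = (σ²·μ₀ + σ₀²·n·x̄)/(σ² + n·σ₀²) = (7990.5721·954.98 + 6066.8521·4848.6)/38324.8326 = 37046575.636118/38324.8326 = 966.6468.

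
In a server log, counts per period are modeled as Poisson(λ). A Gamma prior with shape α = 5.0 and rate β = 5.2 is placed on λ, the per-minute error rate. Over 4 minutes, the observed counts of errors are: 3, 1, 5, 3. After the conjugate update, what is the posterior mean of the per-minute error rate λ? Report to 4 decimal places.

1.8478

With a Gamma(shape α, rate β) prior, the Poisson likelihood is conjugate: the posterior is Gamma(α + ΣXᵢ, β + n).
Sum of counts S = 12 over n = 4 minutes.
Posterior: Gamma(α+S, β+n) = Gamma(5.0+12, 5.2+4) = Gamma(17.0, 9.2).
Posterior mean = α/β = 17.0/9.2 = 1.8478.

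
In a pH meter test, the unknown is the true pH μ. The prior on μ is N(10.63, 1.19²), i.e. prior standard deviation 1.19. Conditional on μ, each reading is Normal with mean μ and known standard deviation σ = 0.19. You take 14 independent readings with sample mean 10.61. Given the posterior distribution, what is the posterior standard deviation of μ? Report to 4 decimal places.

0.0507

For Normal data with known variance σ², a Normal(μ₀, σ₀²) prior on μ is conjugate. Posterior precision = 1/σ₀² + n/σ²; posterior mean is the precision-weighted average of μ₀ and x̄.
σ₀² = 1.19² = 1.4161, σ² = 0.19² = 0.0361; σ² + n·σ₀² = 0.0361 + 14·1.4161 = 19.8615.
Posterior precision = 1/σ₀² + n/σ² = 1/1.4161 + 14/0.0361 = (σ² + n·σ₀²)/(σ₀²σ²) = 19.8615/(1.4161·0.0361); posterior variance σₙ² = σ₀²σ²/(σ² + n·σ₀²) = 1.4161·0.0361/19.8615 = 0.002574.
Posterior SD = √σₙ² = √(1.4161·0.0361/19.8615) = 0.0507.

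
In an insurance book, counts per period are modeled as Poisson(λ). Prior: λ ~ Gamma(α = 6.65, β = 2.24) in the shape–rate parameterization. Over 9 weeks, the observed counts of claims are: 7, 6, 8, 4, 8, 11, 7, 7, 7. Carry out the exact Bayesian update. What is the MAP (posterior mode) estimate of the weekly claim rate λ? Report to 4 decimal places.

With a Gamma(shape α, rate β) prior, the Poisson likelihood is conjugate: the posterior is Gamma(α + ΣXᵢ, β + n).
Sum of counts S = 65 over n = 9 weeks.
Posterior: Gamma(α+S, β+n) = Gamma(6.65+65, 2.24+9) = Gamma(71.65, 11.24).
Mode of Gamma(α,β) for α≥1 is (α−1)/β = 70.65/11.24 = 6.2856.

6.2856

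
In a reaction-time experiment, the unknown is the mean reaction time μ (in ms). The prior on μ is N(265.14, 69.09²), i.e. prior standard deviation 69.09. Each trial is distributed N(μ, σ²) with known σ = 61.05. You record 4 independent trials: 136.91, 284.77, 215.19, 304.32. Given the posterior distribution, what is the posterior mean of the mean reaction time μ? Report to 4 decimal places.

For Normal data with known variance σ², a Normal(μ₀, σ₀²) prior on μ is conjugate. Posterior precision = 1/σ₀² + n/σ²; posterior mean is the precision-weighted average of μ₀ and x̄.
Σxᵢ = 136.91 + 284.77 + 215.19 + 304.32 = 941.19, so n·x̄ = 941.19.
σ₀² = 69.09² = 4773.4281, σ² = 61.05² = 3727.1025; σ² + n·σ₀² = 3727.1025 + 4·4773.4281 = 22820.8149.
Posterior mean = (μ₀/σ₀² + n·x̄/σ²)/(1/σ₀² + n/σ²) = (σ²·μ₀ + σ₀²·n·x̄)/(σ² + n·σ₀²) = (3727.1025·265.14 + 4773.4281·941.19)/22820.8149 = 5480906.750289/22820.8149 = 240.1714.

240.1714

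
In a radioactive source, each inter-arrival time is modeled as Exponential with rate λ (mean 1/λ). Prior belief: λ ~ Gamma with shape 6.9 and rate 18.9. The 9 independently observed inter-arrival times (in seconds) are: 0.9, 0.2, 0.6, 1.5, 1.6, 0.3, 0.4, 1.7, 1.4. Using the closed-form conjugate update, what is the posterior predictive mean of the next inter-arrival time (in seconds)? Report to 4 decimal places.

1.8456

With a Gamma(shape α, rate β) prior on the exponential rate λ, the posterior after n observations with total T = Σxᵢ is Gamma(α+n, β+T).
Sum of observations T = 8.6 seconds; n = 9.
Posterior: Gamma(6.9+9, 18.9+8.6) = Gamma(15.9, 27.5).
The predictive distribution for the next observation is Lomax; its mean is β/(α−1) = 27.5/14.9 = 1.8456.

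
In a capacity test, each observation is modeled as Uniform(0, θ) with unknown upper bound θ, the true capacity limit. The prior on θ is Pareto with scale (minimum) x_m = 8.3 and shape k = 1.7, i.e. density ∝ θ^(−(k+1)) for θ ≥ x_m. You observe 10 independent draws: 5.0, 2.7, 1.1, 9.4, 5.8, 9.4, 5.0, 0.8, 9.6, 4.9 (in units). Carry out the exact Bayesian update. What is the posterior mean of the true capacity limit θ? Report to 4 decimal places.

A Pareto(scale x_m, shape k) prior on the upper bound θ of Uniform(0, θ) is conjugate: posterior is Pareto(max(x_m, max xᵢ), k + n).
Sample maximum = 9.6; prior scale x_m = 8.3 → posterior scale = max = 9.6.
Posterior shape = 1.7 + 10 = 11.7.
E[θ|data] = k·x_m/(k−1) = 11.7·9.6/10.7 = 10.4972.

10.4972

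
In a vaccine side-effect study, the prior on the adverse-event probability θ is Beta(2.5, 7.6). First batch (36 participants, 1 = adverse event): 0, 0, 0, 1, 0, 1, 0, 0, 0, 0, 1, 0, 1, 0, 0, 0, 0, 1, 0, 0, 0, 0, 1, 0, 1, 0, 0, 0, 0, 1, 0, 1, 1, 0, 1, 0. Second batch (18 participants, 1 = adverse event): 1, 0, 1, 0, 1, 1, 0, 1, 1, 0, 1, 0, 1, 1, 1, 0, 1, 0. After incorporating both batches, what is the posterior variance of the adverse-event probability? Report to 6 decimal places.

0.003627

The Beta prior is conjugate to a Binomial/Bernoulli likelihood; the update adds successes to α and failures to β.
After batch 1: Beta(2.5+11, 7.6+25) = Beta(13.5, 32.6).
After batch 2: Beta(13.5+11, 32.6+7) = Beta(24.5, 39.6).
Var = αβ/((α+β)²(α+β+1)) = 24.5·39.6/(64.1²·65.1) = 0.003627.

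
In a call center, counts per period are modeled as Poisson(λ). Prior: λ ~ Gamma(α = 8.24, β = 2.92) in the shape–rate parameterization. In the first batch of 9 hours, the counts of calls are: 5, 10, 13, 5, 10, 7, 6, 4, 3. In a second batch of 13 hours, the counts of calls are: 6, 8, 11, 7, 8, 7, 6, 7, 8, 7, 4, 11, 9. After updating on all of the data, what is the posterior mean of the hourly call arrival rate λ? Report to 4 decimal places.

With a Gamma(shape α, rate β) prior, the Poisson likelihood is conjugate: the posterior is Gamma(α + ΣXᵢ, β + n).
Batch 1: sum of counts S = 63 over n = 9 hours.
After batch 1: Gamma(α+S, β+n) = Gamma(8.24+63, 2.92+9) = Gamma(71.24, 11.92).
Batch 2: sum of counts S = 99 over n = 13 hours.
After batch 2: Gamma(α+S, β+n) = Gamma(71.24+99, 11.92+13) = Gamma(170.24, 24.92).
Posterior mean = α/β = 170.24/24.92 = 6.8315.

6.8315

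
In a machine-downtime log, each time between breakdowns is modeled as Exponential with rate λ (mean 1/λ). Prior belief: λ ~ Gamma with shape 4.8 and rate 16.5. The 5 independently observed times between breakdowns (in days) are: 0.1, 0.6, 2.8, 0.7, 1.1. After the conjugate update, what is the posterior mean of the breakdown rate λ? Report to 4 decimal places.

With a Gamma(shape α, rate β) prior on the exponential rate λ, the posterior after n observations with total T = Σxᵢ is Gamma(α+n, β+T).
Sum of observations T = 5.3 days; n = 5.
Posterior: Gamma(4.8+5, 16.5+5.3) = Gamma(9.8, 21.8).
Posterior mean of λ = α/β = 9.8/21.8 = 0.4495.

0.4495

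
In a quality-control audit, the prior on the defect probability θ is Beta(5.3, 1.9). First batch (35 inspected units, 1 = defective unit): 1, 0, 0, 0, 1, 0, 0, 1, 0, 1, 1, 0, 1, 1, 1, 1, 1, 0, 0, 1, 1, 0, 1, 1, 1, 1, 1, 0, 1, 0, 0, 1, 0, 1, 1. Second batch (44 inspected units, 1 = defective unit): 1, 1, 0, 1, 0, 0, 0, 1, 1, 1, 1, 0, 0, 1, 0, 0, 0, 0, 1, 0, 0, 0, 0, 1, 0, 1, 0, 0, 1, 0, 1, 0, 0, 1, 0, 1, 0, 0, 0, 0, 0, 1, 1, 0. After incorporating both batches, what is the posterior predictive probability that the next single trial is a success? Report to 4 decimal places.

The Beta prior is conjugate to a Binomial/Bernoulli likelihood; the update adds successes to α and failures to β.
After batch 1: Beta(5.3+21, 1.9+14) = Beta(26.3, 15.9).
After batch 2: Beta(26.3+17, 15.9+27) = Beta(43.3, 42.9).
For a single future Bernoulli trial, P(success | data) = α/(α+β) = 0.5023.

0.5023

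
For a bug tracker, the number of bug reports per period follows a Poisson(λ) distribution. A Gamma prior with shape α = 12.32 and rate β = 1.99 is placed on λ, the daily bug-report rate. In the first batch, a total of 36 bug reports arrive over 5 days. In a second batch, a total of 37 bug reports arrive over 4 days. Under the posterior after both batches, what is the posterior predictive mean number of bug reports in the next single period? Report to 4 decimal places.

With a Gamma(shape α, rate β) prior, the Poisson likelihood is conjugate: the posterior is Gamma(α + ΣXᵢ, β + n).
After batch 1: Gamma(α+S, β+n) = Gamma(12.32+36, 1.99+5) = Gamma(48.32, 6.99).
After batch 2: Gamma(α+S, β+n) = Gamma(48.32+37, 6.99+4) = Gamma(85.32, 10.99).
The predictive distribution for one future period is NegBinom with mean α/β = 7.7634.

7.7634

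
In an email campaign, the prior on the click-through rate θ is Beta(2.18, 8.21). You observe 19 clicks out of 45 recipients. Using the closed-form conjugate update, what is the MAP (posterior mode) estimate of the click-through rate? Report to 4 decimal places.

The Beta prior is conjugate to a Binomial/Bernoulli likelihood; the update adds successes to α and failures to β.
Posterior: Beta(α+k, β+n−k) = Beta(2.18+19, 8.21+26) = Beta(21.18, 34.21).
Mode of Beta(a,b) for a,b>1 is (a−1)/(a+b−2) = 20.18/53.39 = 0.3780.

0.3780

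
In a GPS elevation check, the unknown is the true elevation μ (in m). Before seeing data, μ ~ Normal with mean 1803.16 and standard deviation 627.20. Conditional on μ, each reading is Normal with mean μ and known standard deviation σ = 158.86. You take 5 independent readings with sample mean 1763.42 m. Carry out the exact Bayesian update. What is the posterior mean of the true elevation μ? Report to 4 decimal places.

For Normal data with known variance σ², a Normal(μ₀, σ₀²) prior on μ is conjugate. Posterior precision = 1/σ₀² + n/σ²; posterior mean is the precision-weighted average of μ₀ and x̄.
n·x̄ = 5·1763.42 = 8817.1.
σ₀² = 627.20² = 393379.84, σ² = 158.86² = 25236.4996; σ² + n·σ₀² = 25236.4996 + 5·393379.84 = 1992135.6996.
Posterior mean = (μ₀/σ₀² + n·x̄/σ²)/(1/σ₀² + n/σ²) = (σ²·μ₀ + σ₀²·n·x̄)/(σ² + n·σ₀²) = (25236.4996·1803.16 + 393379.84·8817.1)/1992135.6996 = 3513974833.882736/1992135.6996 = 1763.9234.

1763.9234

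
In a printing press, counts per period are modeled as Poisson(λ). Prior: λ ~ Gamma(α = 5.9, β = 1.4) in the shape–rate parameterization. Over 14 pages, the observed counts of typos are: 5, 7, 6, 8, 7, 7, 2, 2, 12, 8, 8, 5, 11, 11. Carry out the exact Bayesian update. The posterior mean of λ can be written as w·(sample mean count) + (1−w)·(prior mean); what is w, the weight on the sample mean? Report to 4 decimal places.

0.9091

With a Gamma(shape α, rate β) prior, the Poisson likelihood is conjugate: the posterior is Gamma(α + ΣXᵢ, β + n).
Posterior mean = (α₀+S)/(β₀+n) = [n/(β₀+n)]·(S/n) + [β₀/(β₀+n)]·(α₀/β₀), so only n and β₀ enter the weight.
Weight on data w = n/(β₀+n) = 14/(1.4+14) = 14/15.4 = 0.9091.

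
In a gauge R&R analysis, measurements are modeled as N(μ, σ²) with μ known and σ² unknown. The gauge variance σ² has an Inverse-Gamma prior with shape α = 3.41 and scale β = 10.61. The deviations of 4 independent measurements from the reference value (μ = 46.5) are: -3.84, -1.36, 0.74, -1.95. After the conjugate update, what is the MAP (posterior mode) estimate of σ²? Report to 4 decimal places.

With known mean μ and an Inverse-Gamma(α, β) prior on σ², the Normal likelihood is conjugate: posterior is Inv-Gamma(α + n/2, β + Σ(xᵢ−μ)²/2).
Σ(xᵢ−μ)² = (-3.84)² + (-1.36)² + (0.74)² + (-1.95)² = 20.9453.
Posterior: Inv-Gamma(3.41 + 4/2, 10.61 + 20.9453/2) = Inv-Gamma(5.41, 21.08265).
Mode = β/(α+1) = 21.08265/6.41 = 3.2890.

3.2890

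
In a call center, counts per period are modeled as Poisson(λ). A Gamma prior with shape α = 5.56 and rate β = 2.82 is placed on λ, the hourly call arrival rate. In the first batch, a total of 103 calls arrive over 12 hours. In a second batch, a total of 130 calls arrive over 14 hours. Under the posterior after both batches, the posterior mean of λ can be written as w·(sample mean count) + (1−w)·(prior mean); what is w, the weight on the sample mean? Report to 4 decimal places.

0.9022

With a Gamma(shape α, rate β) prior, the Poisson likelihood is conjugate: the posterior is Gamma(α + ΣXᵢ, β + n).
Total number of hours: n = 12 + 14 = 26.
Posterior mean = (α₀+S)/(β₀+n) = [n/(β₀+n)]·(S/n) + [β₀/(β₀+n)]·(α₀/β₀), so only n and β₀ enter the weight.
Weight on data w = n/(β₀+n) = 26/(2.82+26) = 26/28.82 = 0.9022.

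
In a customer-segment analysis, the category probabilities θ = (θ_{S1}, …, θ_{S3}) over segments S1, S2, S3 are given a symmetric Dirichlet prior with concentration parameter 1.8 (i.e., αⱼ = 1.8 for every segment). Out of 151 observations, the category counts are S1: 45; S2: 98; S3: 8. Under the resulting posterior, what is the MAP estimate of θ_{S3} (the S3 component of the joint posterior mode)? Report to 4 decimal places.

The Dirichlet prior is conjugate to the Multinomial likelihood: each posterior αⱼ = prior αⱼ + observed count nⱼ.
Posterior concentration: (46.8, 99.8, 9.8), total = 156.4.
Joint mode component: (α_{S3}−1)/(Σα−K) = 8.8/153.4 = 0.0574.

0.0574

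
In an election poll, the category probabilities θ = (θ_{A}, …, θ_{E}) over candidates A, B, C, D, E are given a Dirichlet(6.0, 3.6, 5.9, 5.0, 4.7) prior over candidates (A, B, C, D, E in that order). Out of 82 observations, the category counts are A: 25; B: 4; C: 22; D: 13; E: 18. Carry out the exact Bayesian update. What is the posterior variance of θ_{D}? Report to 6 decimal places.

The Dirichlet prior is conjugate to the Multinomial likelihood: each posterior αⱼ = prior αⱼ + observed count nⱼ.
Posterior concentration: (31.0, 7.6, 27.9, 18.0, 22.7), total = 107.2.
Var[θ_j] = α_j(Σα−α_j)/((Σα)²(Σα+1)) = 18.0·89.2/(107.2²·108.2) = 0.001291.

0.001291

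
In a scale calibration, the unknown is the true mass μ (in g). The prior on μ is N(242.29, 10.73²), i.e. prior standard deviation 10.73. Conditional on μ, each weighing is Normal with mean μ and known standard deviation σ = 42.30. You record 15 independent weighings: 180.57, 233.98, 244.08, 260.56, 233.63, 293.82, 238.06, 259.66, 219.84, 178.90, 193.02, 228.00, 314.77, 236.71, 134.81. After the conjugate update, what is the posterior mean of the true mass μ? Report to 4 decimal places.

For Normal data with known variance σ², a Normal(μ₀, σ₀²) prior on μ is conjugate. Posterior precision = 1/σ₀² + n/σ²; posterior mean is the precision-weighted average of μ₀ and x̄.
Σxᵢ = 180.57 + 233.98 + 244.08 + 260.56 + 233.63 + 293.82 + 238.06 + 259.66 + 219.84 + 178.90 + 193.02 + 228.00 + 314.77 + 236.71 + 134.81 = 3450.41, so n·x̄ = 3450.41.
σ₀² = 10.73² = 115.1329, σ² = 42.30² = 1789.29; σ² + n·σ₀² = 1789.29 + 15·115.1329 = 3516.2835.
Posterior mean = (μ₀/σ₀² + n·x̄/σ²)/(1/σ₀² + n/σ²) = (σ²·μ₀ + σ₀²·n·x̄)/(σ² + n·σ₀²) = (1789.29·242.29 + 115.1329·3450.41)/3516.2835 = 830782.783589/3516.2835 = 236.2673.

236.2673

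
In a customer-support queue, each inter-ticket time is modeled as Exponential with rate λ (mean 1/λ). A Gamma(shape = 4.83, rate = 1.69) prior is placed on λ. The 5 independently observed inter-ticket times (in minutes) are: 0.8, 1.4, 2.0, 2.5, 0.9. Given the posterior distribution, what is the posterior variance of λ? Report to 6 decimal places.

0.113900

With a Gamma(shape α, rate β) prior on the exponential rate λ, the posterior after n observations with total T = Σxᵢ is Gamma(α+n, β+T).
Sum of observations T = 7.6 minutes; n = 5.
Posterior: Gamma(4.83+5, 1.69+7.6) = Gamma(9.83, 9.29).
Var = α/β² = 0.113900.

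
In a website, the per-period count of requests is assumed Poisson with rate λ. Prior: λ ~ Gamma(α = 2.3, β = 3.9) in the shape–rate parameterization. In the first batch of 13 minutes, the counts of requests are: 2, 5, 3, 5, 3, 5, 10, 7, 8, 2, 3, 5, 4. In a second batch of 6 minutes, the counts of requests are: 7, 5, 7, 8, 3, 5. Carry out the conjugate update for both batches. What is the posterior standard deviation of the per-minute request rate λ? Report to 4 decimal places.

0.4352

With a Gamma(shape α, rate β) prior, the Poisson likelihood is conjugate: the posterior is Gamma(α + ΣXᵢ, β + n).
Batch 1: sum of counts S = 62 over n = 13 minutes.
After batch 1: Gamma(α+S, β+n) = Gamma(2.3+62, 3.9+13) = Gamma(64.3, 16.9).
Batch 2: sum of counts S = 35 over n = 6 minutes.
After batch 2: Gamma(α+S, β+n) = Gamma(64.3+35, 16.9+6) = Gamma(99.3, 22.9).
SD = √α/β = √99.3/22.9 = 0.4352.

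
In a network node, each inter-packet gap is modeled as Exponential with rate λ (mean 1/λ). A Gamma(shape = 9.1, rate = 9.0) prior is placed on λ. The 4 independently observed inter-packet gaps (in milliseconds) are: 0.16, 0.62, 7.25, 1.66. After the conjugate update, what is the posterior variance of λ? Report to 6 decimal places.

With a Gamma(shape α, rate β) prior on the exponential rate λ, the posterior after n observations with total T = Σxᵢ is Gamma(α+n, β+T).
Sum of observations T = 9.69 milliseconds; n = 4.
Posterior: Gamma(9.1+4, 9.0+9.69) = Gamma(13.1, 18.69).
Var = α/β² = 0.037502.

0.037502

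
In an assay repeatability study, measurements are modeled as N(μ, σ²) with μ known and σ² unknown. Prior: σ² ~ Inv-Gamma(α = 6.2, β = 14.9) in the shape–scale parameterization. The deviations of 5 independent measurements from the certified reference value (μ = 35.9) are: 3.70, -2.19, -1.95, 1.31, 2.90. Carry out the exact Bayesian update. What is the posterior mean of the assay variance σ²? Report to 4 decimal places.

4.0399

With known mean μ and an Inverse-Gamma(α, β) prior on σ², the Normal likelihood is conjugate: posterior is Inv-Gamma(α + n/2, β + Σ(xᵢ−μ)²/2).
Σ(xᵢ−μ)² = (3.70)² + (-2.19)² + (-1.95)² + (1.31)² + (2.90)² = 32.4147.
Posterior: Inv-Gamma(6.2 + 5/2, 14.9 + 32.4147/2) = Inv-Gamma(8.70, 31.10735).
E[σ²|data] = β/(α−1) = 31.10735/7.70 = 4.0399.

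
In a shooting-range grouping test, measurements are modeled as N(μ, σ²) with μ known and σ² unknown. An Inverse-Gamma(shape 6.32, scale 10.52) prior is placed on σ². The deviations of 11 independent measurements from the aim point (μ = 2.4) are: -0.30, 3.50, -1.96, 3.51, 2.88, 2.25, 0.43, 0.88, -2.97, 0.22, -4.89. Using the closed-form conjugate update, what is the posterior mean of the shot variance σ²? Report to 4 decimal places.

With known mean μ and an Inverse-Gamma(α, β) prior on σ², the Normal likelihood is conjugate: posterior is Inv-Gamma(α + n/2, β + Σ(xᵢ−μ)²/2).
Σ(xᵢ−μ)² = (-0.30)² + (3.50)² + (-1.96)² + (3.51)² + (2.88)² + (2.25)² + (0.43)² + (0.88)² + (-2.97)² + (0.22)² + (-4.89)² = 75.5993.
Posterior: Inv-Gamma(6.32 + 11/2, 10.52 + 75.5993/2) = Inv-Gamma(11.82, 48.31965).
E[σ²|data] = β/(α−1) = 48.31965/10.82 = 4.4658.

4.4658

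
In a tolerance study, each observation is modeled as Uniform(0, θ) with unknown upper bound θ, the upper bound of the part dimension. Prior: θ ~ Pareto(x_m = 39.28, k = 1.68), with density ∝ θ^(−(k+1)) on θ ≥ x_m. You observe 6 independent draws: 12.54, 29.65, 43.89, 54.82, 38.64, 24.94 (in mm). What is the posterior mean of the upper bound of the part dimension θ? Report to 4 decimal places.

A Pareto(scale x_m, shape k) prior on the upper bound θ of Uniform(0, θ) is conjugate: posterior is Pareto(max(x_m, max xᵢ), k + n).
Sample maximum = 54.82; prior scale x_m = 39.28 → posterior scale = max = 54.82.
Posterior shape = 1.68 + 6 = 7.68.
E[θ|data] = k·x_m/(k−1) = 7.68·54.82/6.68 = 63.0266.

63.0266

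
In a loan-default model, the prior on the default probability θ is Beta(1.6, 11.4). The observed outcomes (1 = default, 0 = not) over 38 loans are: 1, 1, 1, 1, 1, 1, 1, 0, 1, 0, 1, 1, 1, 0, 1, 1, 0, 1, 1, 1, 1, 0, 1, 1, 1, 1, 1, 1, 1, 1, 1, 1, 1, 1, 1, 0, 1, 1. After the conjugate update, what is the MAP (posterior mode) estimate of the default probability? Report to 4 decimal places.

0.6653

The Beta prior is conjugate to a Binomial/Bernoulli likelihood; the update adds successes to α and failures to β.
Posterior: Beta(α+k, β+n−k) = Beta(1.6+32, 11.4+6) = Beta(33.6, 17.4).
Mode of Beta(a,b) for a,b>1 is (a−1)/(a+b−2) = 32.6/49.0 = 0.6653.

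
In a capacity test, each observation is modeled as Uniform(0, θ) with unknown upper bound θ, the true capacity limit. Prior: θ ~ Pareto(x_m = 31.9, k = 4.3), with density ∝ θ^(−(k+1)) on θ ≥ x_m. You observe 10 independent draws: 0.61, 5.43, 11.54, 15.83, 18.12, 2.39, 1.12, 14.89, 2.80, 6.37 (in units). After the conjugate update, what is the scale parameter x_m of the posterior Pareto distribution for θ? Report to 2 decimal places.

A Pareto(scale x_m, shape k) prior on the upper bound θ of Uniform(0, θ) is conjugate: posterior is Pareto(max(x_m, max xᵢ), k + n).
Sample maximum = 18.12; prior scale x_m = 31.9 → posterior scale = max = 31.90.
Posterior shape = 4.3 + 10 = 14.3.
Posterior scale x_m = 31.90.

31.90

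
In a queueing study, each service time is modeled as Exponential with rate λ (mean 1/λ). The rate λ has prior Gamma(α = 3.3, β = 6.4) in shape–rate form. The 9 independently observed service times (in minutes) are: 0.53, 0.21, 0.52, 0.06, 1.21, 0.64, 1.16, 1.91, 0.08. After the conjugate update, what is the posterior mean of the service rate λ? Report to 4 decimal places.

With a Gamma(shape α, rate β) prior on the exponential rate λ, the posterior after n observations with total T = Σxᵢ is Gamma(α+n, β+T).
Sum of observations T = 6.32 minutes; n = 9.
Posterior: Gamma(3.3+9, 6.4+6.32) = Gamma(12.3, 12.72).
Posterior mean of λ = α/β = 12.3/12.72 = 0.9670.

0.9670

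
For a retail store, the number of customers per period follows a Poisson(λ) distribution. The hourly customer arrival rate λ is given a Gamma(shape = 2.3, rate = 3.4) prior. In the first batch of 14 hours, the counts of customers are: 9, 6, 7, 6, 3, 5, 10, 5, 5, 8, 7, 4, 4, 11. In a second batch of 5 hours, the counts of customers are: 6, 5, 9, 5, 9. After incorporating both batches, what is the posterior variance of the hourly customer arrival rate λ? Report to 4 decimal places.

0.2517

With a Gamma(shape α, rate β) prior, the Poisson likelihood is conjugate: the posterior is Gamma(α + ΣXᵢ, β + n).
Batch 1: sum of counts S = 90 over n = 14 hours.
After batch 1: Gamma(α+S, β+n) = Gamma(2.3+90, 3.4+14) = Gamma(92.3, 17.4).
Batch 2: sum of counts S = 34 over n = 5 hours.
After batch 2: Gamma(α+S, β+n) = Gamma(92.3+34, 17.4+5) = Gamma(126.3, 22.4).
Var = α/β² = 126.3/22.4² = 0.2517.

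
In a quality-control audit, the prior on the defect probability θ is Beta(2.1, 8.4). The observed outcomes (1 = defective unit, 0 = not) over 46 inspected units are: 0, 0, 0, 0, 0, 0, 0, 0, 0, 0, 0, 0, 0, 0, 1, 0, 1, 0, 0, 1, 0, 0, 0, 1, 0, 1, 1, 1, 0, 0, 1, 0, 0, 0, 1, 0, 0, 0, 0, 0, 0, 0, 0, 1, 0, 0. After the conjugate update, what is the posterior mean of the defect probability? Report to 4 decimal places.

The Beta prior is conjugate to a Binomial/Bernoulli likelihood; the update adds successes to α and failures to β.
Posterior: Beta(α+k, β+n−k) = Beta(2.1+10, 8.4+36) = Beta(12.1, 44.4).
Posterior mean = α/(α+β) = 12.1/56.5 = 0.2142.

0.2142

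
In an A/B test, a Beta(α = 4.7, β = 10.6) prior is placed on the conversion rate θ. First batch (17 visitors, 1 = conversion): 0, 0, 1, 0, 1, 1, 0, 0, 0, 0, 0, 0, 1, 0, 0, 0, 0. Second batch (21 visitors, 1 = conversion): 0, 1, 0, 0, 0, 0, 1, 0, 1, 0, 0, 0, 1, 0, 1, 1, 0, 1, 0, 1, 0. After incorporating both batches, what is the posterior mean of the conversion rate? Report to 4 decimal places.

The Beta prior is conjugate to a Binomial/Bernoulli likelihood; the update adds successes to α and failures to β.
After batch 1: Beta(4.7+4, 10.6+13) = Beta(8.7, 23.6).
After batch 2: Beta(8.7+8, 23.6+13) = Beta(16.7, 36.6).
Posterior mean = α/(α+β) = 16.7/53.3 = 0.3133.

0.3133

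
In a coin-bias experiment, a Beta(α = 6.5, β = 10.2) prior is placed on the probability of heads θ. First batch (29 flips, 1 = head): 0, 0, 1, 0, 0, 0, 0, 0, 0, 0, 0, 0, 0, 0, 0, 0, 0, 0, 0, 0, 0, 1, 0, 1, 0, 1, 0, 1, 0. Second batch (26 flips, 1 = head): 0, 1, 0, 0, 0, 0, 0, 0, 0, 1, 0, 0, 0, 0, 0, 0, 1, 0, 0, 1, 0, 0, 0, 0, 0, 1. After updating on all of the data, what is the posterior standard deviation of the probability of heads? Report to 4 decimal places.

0.0494

The Beta prior is conjugate to a Binomial/Bernoulli likelihood; the update adds successes to α and failures to β.
After batch 1: Beta(6.5+5, 10.2+24) = Beta(11.5, 34.2).
After batch 2: Beta(11.5+5, 34.2+21) = Beta(16.5, 55.2).
Var = αβ/((α+β)²(α+β+1)) = 16.5·55.2/(71.7²·72.7) = 0.00243697; SD = √0.00243697 = 0.0494.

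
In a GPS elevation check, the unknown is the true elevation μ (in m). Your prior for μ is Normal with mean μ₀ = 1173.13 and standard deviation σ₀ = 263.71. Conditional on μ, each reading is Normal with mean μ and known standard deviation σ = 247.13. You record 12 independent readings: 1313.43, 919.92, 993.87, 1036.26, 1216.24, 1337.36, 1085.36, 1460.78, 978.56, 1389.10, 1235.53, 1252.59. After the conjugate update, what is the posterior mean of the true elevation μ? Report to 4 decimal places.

1184.1129

For Normal data with known variance σ², a Normal(μ₀, σ₀²) prior on μ is conjugate. Posterior precision = 1/σ₀² + n/σ²; posterior mean is the precision-weighted average of μ₀ and x̄.
Σxᵢ = 1313.43 + 919.92 + 993.87 + 1036.26 + 1216.24 + 1337.36 + 1085.36 + 1460.78 + 978.56 + 1389.10 + 1235.53 + 1252.59 = 14219, so n·x̄ = 14219.
σ₀² = 263.71² = 69542.9641, σ² = 247.13² = 61073.2369; σ² + n·σ₀² = 61073.2369 + 12·69542.9641 = 895588.8061.
Posterior mean = (μ₀/σ₀² + n·x̄/σ²)/(1/σ₀² + n/σ²) = (σ²·μ₀ + σ₀²·n·x̄)/(σ² + n·σ₀²) = (61073.2369·1173.13 + 69542.9641·14219)/895588.8061 = 1060478252.942397/895588.8061 = 1184.1129.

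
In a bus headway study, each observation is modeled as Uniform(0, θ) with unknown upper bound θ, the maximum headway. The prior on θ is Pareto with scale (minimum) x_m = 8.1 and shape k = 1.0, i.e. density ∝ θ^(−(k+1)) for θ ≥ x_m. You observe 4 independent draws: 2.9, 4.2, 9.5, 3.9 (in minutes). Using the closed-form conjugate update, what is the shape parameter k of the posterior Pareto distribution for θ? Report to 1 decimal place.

A Pareto(scale x_m, shape k) prior on the upper bound θ of Uniform(0, θ) is conjugate: posterior is Pareto(max(x_m, max xᵢ), k + n).
Sample maximum = 9.5; prior scale x_m = 8.1 → posterior scale = max = 9.5.
Posterior shape = 1.0 + 4 = 5.0.
Posterior shape k = 5.0.

5.0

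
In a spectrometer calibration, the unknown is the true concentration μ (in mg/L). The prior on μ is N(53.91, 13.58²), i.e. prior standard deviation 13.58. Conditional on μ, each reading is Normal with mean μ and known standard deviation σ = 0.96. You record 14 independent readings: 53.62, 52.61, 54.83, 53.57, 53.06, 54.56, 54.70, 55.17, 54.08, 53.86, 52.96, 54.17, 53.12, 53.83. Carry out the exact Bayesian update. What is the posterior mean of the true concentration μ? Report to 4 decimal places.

53.8672

For Normal data with known variance σ², a Normal(μ₀, σ₀²) prior on μ is conjugate. Posterior precision = 1/σ₀² + n/σ²; posterior mean is the precision-weighted average of μ₀ and x̄.
Σxᵢ = 53.62 + 52.61 + 54.83 + 53.57 + 53.06 + 54.56 + 54.70 + 55.17 + 54.08 + 53.86 + 52.96 + 54.17 + 53.12 + 53.83 = 754.14, so n·x̄ = 754.14.
σ₀² = 13.58² = 184.4164, σ² = 0.96² = 0.9216; σ² + n·σ₀² = 0.9216 + 14·184.4164 = 2582.7512.
Posterior mean = (μ₀/σ₀² + n·x̄/σ²)/(1/σ₀² + n/σ²) = (σ²·μ₀ + σ₀²·n·x̄)/(σ² + n·σ₀²) = (0.9216·53.91 + 184.4164·754.14)/2582.7512 = 139125.467352/2582.7512 = 53.8672.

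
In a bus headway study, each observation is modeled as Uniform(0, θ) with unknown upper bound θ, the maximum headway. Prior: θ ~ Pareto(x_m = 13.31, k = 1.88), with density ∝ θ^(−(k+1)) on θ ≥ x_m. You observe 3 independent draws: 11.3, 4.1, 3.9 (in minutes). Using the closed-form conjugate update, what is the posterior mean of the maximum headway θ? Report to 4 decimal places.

A Pareto(scale x_m, shape k) prior on the upper bound θ of Uniform(0, θ) is conjugate: posterior is Pareto(max(x_m, max xᵢ), k + n).
Sample maximum = 11.3; prior scale x_m = 13.31 → posterior scale = max = 13.31.
Posterior shape = 1.88 + 3 = 4.88.
E[θ|data] = k·x_m/(k−1) = 4.88·13.31/3.88 = 16.7404.

16.7404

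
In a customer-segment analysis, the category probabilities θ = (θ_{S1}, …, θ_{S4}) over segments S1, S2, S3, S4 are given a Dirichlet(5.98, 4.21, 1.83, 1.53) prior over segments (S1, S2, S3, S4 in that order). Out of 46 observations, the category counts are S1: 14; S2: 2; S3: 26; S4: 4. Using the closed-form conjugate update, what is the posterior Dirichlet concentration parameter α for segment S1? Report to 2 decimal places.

The Dirichlet prior is conjugate to the Multinomial likelihood: each posterior αⱼ = prior αⱼ + observed count nⱼ.
Posterior concentration: (19.98, 6.21, 27.83, 5.53), total = 59.55.
α_{S1} = 5.98 + 14 = 19.98.

19.98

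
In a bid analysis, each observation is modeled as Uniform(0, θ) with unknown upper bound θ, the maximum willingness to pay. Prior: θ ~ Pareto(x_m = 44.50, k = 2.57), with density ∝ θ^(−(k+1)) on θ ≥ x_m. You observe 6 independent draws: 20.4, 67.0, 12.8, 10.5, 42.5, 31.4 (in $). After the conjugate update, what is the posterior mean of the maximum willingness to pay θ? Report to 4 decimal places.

A Pareto(scale x_m, shape k) prior on the upper bound θ of Uniform(0, θ) is conjugate: posterior is Pareto(max(x_m, max xᵢ), k + n).
Sample maximum = 67.0; prior scale x_m = 44.50 → posterior scale = max = 67.00.
Posterior shape = 2.57 + 6 = 8.57.
E[θ|data] = k·x_m/(k−1) = 8.57·67.00/7.57 = 75.8507.

75.8507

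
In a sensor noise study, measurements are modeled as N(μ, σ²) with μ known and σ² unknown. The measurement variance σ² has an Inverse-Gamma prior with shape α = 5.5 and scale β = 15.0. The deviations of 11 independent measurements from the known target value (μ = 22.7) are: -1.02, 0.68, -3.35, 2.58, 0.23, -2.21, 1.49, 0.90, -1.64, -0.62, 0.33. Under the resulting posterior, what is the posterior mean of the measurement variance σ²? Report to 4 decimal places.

With known mean μ and an Inverse-Gamma(α, β) prior on σ², the Normal likelihood is conjugate: posterior is Inv-Gamma(α + n/2, β + Σ(xᵢ−μ)²/2).
Σ(xᵢ−μ)² = (-1.02)² + (0.68)² + (-3.35)² + (2.58)² + (0.23)² + (-2.21)² + (1.49)² + (0.90)² + (-1.64)² + (-0.62)² + (0.33)² = 30.5317.
Posterior: Inv-Gamma(5.5 + 11/2, 15.0 + 30.5317/2) = Inv-Gamma(11.00, 30.26585).
E[σ²|data] = β/(α−1) = 30.26585/10.00 = 3.0266.

3.0266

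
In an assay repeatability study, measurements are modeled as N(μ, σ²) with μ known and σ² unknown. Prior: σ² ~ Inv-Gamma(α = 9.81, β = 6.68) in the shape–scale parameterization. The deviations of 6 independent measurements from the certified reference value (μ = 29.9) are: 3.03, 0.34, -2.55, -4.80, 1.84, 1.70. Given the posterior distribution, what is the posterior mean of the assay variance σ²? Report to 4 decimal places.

With known mean μ and an Inverse-Gamma(α, β) prior on σ², the Normal likelihood is conjugate: posterior is Inv-Gamma(α + n/2, β + Σ(xᵢ−μ)²/2).
Σ(xᵢ−μ)² = (3.03)² + (0.34)² + (-2.55)² + (-4.80)² + (1.84)² + (1.70)² = 45.1146.
Posterior: Inv-Gamma(9.81 + 6/2, 6.68 + 45.1146/2) = Inv-Gamma(12.81, 29.23730).
E[σ²|data] = β/(α−1) = 29.23730/11.81 = 2.4756.

2.4756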